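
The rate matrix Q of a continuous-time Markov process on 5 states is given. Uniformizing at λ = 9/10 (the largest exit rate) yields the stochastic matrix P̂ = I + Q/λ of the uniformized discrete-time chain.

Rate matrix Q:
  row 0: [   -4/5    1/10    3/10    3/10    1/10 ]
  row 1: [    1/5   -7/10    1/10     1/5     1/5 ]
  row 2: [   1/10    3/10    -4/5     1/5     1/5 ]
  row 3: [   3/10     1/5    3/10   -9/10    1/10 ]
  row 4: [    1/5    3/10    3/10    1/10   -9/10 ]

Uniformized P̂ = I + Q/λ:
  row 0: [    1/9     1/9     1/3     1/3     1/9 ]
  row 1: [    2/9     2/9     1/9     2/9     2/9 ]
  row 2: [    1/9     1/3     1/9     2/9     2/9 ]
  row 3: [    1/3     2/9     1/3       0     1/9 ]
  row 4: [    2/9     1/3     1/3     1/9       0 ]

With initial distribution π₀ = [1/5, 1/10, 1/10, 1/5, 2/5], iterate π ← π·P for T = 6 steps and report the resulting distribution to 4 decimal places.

π = [0.1956, 0.2422, 0.2286, 0.1865, 0.1472]

t=0: π = [0.2000, 0.1000, 0.1000, 0.2000, 0.4000]
t=1: π = [0.2111, 0.2556, 0.2889, 0.1556, 0.0889]
t=2: π = [0.1840, 0.2407, 0.2123, 0.2012, 0.1617]
t=3: π = [0.2005, 0.2433, 0.2326, 0.1800, 0.1435]
t=4: π = [0.1941, 0.2417, 0.2276, 0.1886, 0.1481]
t=5: π = [0.1963, 0.2424, 0.2290, 0.1854, 0.1468]
t=6: π = [0.1956, 0.2422, 0.2286, 0.1865, 0.1472]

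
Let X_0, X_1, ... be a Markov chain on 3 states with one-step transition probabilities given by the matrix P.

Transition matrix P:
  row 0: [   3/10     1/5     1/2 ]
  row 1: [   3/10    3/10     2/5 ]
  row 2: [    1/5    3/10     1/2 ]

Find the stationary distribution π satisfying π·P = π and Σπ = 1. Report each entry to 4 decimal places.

Balance equations π_j = Σ_i π_i·P[i][j]:
  π_0 = 3/10·π_0 + 3/10·π_1 + 1/5·π_2
  π_1 = 1/5·π_0 + 3/10·π_1 + 3/10·π_2
  normalize: π_0 + π_1 + π_2 = 1
Solving the linear system gives exactly π = [23/91, 25/91, 43/91].

π = [0.2527, 0.2747, 0.4725]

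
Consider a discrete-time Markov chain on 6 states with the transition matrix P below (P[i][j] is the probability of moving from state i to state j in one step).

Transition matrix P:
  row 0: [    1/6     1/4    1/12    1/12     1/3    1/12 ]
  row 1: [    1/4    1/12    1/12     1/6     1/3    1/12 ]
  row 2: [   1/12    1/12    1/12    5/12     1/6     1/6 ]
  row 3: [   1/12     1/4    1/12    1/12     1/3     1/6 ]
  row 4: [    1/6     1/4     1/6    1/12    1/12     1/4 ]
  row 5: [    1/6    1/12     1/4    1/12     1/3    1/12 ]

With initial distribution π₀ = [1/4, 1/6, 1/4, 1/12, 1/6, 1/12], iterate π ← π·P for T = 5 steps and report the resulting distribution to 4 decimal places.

π = [0.1588, 0.1748, 0.1287, 0.1408, 0.2495, 0.1474]

t=0: π = [0.2500, 0.1667, 0.2500, 0.0833, 0.1667, 0.0833]
t=1: π = [0.1528, 0.1667, 0.1111, 0.1806, 0.2500, 0.1389]
t=2: π = [0.1563, 0.1806, 0.1273, 0.1343, 0.2523, 0.1493]
t=3: π = [0.1599, 0.1738, 0.1292, 0.1408, 0.2490, 0.1472]
t=4: π = [0.1586, 0.1750, 0.1286, 0.1409, 0.2495, 0.1473]
t=5: π = [0.1588, 0.1748, 0.1287, 0.1408, 0.2495, 0.1474]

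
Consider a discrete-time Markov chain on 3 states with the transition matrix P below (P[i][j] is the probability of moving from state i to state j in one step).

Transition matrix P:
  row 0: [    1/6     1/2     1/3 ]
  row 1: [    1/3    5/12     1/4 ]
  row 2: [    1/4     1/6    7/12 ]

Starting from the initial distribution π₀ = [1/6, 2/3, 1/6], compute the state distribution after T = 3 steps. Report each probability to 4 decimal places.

t=0: π = [0.1667, 0.6667, 0.1667]
t=1: π = [0.2917, 0.3889, 0.3194]
t=2: π = [0.2581, 0.3611, 0.3808]
t=3: π = [0.2586, 0.3430, 0.3984]

π = [0.2586, 0.3430, 0.3984]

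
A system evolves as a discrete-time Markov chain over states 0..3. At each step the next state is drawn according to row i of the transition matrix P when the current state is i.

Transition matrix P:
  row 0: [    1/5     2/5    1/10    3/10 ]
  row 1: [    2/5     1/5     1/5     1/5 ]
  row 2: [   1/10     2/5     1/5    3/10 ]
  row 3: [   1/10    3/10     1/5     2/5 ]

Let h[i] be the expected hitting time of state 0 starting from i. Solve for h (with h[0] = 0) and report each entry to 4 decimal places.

First-step conditioning: h[0] = 0; for i ≠ 0, h[i] = 1 + Σ_k P[i][k]·h[k].
  h[1] = 1 + 1/5·h[1] + 1/5·h[2] + 1/5·h[3]
  h[2] = 1 + 2/5·h[1] + 1/5·h[2] + 3/10·h[3]
  h[3] = 1 + 3/10·h[1] + 1/5·h[2] + 2/5·h[3]
Solving the 3×3 linear system over states ≠ 0 gives exactly h = [0, 400/103, 535/103, 550/103] (h[0] = 0 is the target).

h = [0.0000, 3.8835, 5.1942, 5.3398]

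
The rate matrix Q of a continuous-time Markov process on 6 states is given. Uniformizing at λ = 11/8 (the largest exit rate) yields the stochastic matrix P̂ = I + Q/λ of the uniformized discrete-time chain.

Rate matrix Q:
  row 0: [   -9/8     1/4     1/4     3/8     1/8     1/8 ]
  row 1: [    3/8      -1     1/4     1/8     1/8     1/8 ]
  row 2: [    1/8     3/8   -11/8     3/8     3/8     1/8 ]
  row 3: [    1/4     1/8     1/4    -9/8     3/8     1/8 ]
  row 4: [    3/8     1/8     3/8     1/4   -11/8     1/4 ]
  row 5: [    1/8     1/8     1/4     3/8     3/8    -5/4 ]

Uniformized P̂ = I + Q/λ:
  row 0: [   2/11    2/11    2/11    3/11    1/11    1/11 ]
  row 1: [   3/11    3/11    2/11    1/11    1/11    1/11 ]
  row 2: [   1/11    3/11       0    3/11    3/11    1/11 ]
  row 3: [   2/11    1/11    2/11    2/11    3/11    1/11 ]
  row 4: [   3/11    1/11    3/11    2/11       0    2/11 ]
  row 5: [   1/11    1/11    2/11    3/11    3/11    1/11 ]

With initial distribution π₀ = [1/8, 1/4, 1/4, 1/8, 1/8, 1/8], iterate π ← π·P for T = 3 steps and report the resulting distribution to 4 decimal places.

t=0: π = [0.1250, 0.2500, 0.2500, 0.1250, 0.1250, 0.1250]
t=1: π = [0.1818, 0.1932, 0.1477, 0.2045, 0.1705, 0.1023]
t=2: π = [0.1921, 0.1694, 0.1705, 0.2035, 0.1581, 0.1064]
t=3: π = [0.1864, 0.1702, 0.1652, 0.2091, 0.1639, 0.1053]

π = [0.1864, 0.1702, 0.1652, 0.2091, 0.1639, 0.1053]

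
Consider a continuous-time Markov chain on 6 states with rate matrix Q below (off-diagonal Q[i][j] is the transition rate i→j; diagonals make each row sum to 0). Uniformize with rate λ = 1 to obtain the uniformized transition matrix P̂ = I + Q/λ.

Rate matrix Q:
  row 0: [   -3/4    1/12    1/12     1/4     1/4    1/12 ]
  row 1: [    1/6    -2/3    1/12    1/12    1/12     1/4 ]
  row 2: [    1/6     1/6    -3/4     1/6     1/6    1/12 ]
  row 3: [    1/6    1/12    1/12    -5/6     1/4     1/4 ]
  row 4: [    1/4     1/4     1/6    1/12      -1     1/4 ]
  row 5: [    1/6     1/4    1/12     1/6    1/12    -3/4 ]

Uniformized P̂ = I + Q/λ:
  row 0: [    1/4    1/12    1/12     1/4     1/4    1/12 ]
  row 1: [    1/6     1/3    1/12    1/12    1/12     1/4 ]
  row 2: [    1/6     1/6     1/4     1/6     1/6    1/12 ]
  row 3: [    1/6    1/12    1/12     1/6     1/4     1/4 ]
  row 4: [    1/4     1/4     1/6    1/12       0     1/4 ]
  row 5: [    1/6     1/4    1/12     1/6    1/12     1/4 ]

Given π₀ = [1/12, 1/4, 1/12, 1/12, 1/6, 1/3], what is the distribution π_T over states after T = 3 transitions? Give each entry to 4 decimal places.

t=0: π = [0.0833, 0.2500, 0.0833, 0.0833, 0.1667, 0.3333]
t=1: π = [0.1875, 0.2361, 0.1111, 0.1389, 0.1042, 0.2222]
t=2: π = [0.1910, 0.2060, 0.1105, 0.1539, 0.1383, 0.2002]
t=3: π = [0.1941, 0.2005, 0.1133, 0.1539, 0.1385, 0.1997]

π = [0.1941, 0.2005, 0.1133, 0.1539, 0.1385, 0.1997]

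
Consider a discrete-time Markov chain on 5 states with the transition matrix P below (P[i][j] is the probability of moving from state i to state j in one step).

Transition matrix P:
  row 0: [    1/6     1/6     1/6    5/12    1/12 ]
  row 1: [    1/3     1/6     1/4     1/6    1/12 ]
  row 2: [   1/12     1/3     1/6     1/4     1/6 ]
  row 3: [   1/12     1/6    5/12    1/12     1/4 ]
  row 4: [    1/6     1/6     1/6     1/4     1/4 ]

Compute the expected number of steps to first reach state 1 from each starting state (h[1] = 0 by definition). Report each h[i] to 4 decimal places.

First-step conditioning: h[1] = 0; for i ≠ 1, h[i] = 1 + Σ_k P[i][k]·h[k].
  h[0] = 1 + 1/6·h[0] + 1/6·h[2] + 5/12·h[3] + 1/12·h[4]
  h[2] = 1 + 1/12·h[0] + 1/6·h[2] + 1/4·h[3] + 1/6·h[4]
  h[3] = 1 + 1/12·h[0] + 5/12·h[2] + 1/12·h[3] + 1/4·h[4]
  h[4] = 1 + 1/6·h[0] + 1/6·h[2] + 1/4·h[3] + 1/4·h[4]
Solving the 4×4 linear system over states ≠ 1 gives exactly h = [6102/1253, 0, 5118/1253, 846/179, 6138/1253] (h[1] = 0 is the target).

h = [4.8699, 0.0000, 4.0846, 4.7263, 4.8986]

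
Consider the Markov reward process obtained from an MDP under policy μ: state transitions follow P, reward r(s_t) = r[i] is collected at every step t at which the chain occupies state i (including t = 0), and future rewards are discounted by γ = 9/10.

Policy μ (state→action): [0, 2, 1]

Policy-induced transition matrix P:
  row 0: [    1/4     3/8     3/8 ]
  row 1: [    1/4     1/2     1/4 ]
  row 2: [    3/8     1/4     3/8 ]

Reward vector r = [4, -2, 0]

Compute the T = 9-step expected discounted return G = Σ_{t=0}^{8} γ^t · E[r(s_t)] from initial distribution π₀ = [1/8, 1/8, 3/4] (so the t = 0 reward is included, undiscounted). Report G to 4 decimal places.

G = 2.6904

t=0: π = [0.1250, 0.1250, 0.7500], E[r] = 0.2500, γ^t·E[r] = 0.250000, running G = 0.250000
t=1: π = [0.3438, 0.2969, 0.3594], E[r] = 0.7813, γ^t·E[r] = 0.703125, running G = 0.953125
t=2: π = [0.2949, 0.3672, 0.3379], E[r] = 0.4453, γ^t·E[r] = 0.360703, running G = 1.313828
t=3: π = [0.2922, 0.3787, 0.3291], E[r] = 0.4116, γ^t·E[r] = 0.300072, running G = 1.613900
t=4: π = [0.2911, 0.3812, 0.3277], E[r] = 0.4022, γ^t·E[r] = 0.263858, running G = 1.877758
t=5: π = [0.2910, 0.3817, 0.3274], E[r] = 0.4005, γ^t·E[r] = 0.236463, running G = 2.114220
t=6: π = [0.2909, 0.3818, 0.3273], E[r] = 0.4001, γ^t·E[r] = 0.212624, running G = 2.326845
t=7: π = [0.2909, 0.3818, 0.3273], E[r] = 0.4000, γ^t·E[r] = 0.191328, running G = 2.518172
t=8: π = [0.2909, 0.3818, 0.3273], E[r] = 0.4000, γ^t·E[r] = 0.172188, running G = 2.690361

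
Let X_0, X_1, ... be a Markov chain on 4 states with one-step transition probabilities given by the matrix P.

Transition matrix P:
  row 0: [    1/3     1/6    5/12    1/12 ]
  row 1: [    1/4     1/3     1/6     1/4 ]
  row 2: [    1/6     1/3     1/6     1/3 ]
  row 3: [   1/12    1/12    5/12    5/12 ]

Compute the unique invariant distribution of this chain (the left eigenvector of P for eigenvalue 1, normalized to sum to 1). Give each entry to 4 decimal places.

Balance equations π_j = Σ_i π_i·P[i][j]:
  π_0 = 1/3·π_0 + 1/4·π_1 + 1/6·π_2 + 1/12·π_3
  π_1 = 1/6·π_0 + 1/3·π_1 + 1/3·π_2 + 1/12·π_3
  π_2 = 5/12·π_0 + 1/6·π_1 + 1/6·π_2 + 5/12·π_3
  normalize: π_0 + π_1 + π_2 + π_3 = 1
Solving the linear system gives exactly π = [82/423, 290/1269, 365/1269, 368/1269].

π = [0.1939, 0.2285, 0.2876, 0.2900]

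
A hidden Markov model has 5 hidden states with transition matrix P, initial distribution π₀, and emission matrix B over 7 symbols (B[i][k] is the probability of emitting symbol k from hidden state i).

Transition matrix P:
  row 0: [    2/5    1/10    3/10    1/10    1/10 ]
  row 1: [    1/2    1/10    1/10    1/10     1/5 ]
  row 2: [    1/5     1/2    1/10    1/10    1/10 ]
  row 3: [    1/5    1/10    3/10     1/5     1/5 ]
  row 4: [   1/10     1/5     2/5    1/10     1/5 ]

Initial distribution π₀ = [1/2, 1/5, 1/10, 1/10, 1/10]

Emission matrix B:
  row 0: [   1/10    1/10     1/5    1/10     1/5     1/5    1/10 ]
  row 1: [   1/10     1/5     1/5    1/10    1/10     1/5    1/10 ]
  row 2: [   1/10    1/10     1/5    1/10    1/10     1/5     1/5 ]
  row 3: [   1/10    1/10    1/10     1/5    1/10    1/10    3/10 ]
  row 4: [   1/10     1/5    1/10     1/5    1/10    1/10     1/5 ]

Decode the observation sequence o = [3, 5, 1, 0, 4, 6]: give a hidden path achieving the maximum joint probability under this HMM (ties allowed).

path = [0, 2, 1, 0, 0, 2]

t=0: δ = [5.000e-02, 2.000e-02, 1.000e-02, 2.000e-02, 2.000e-02]  (obs o_0=3)
t=1: δ = [4.000e-03, 1.000e-03, 3.000e-03, 5.000e-04, 5.000e-04]  ψ = [0, 0, 0, 0, 0]  (obs o_1=5)
t=2: δ = [1.600e-04, 3.000e-04, 1.200e-04, 4.000e-05, 8.000e-05]  ψ = [0, 2, 0, 0, 0]  (obs o_2=1)
t=3: δ = [1.500e-05, 6.000e-06, 4.800e-06, 3.000e-06, 6.000e-06]  ψ = [1, 2, 0, 1, 1]  (obs o_3=0)
t=4: δ = [1.200e-06, 2.400e-07, 4.500e-07, 1.500e-07, 1.500e-07]  ψ = [0, 2, 0, 0, 0]  (obs o_4=4)
t=5: δ = [4.800e-08, 2.250e-08, 7.200e-08, 3.600e-08, 2.400e-08]  ψ = [0, 2, 0, 0, 0]  (obs o_5=6)
backtrack: best end state = 2; path = [0, 2, 1, 0, 0, 2]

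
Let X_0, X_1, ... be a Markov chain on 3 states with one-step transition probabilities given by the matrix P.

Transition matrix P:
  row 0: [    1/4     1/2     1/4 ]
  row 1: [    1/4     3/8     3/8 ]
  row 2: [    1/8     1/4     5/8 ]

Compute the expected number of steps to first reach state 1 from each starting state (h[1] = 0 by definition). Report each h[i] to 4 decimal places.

h = [2.5000, 0.0000, 3.5000]

First-step conditioning: h[1] = 0; for i ≠ 1, h[i] = 1 + Σ_k P[i][k]·h[k].
  h[0] = 1 + 1/4·h[0] + 1/4·h[2]
  h[2] = 1 + 1/8·h[0] + 5/8·h[2]
Solving the 2×2 linear system over states ≠ 1 gives exactly h = [5/2, 0, 7/2] (h[1] = 0 is the target).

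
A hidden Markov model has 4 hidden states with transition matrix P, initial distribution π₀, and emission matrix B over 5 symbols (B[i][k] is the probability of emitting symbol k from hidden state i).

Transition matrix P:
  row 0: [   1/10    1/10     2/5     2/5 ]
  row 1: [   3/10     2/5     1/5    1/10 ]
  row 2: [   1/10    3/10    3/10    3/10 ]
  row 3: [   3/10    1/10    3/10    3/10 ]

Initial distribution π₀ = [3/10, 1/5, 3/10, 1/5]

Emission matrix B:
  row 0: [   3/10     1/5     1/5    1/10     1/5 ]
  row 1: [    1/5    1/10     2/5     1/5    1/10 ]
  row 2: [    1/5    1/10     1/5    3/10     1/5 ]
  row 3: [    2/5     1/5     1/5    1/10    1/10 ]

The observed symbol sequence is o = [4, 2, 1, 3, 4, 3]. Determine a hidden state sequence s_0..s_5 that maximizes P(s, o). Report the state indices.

path = [2, 1, 0, 2, 2, 2]

t=0: δ = [6.000e-02, 2.000e-02, 6.000e-02, 2.000e-02]  (obs o_0=4)
t=1: δ = [1.200e-03, 7.200e-03, 4.800e-03, 4.800e-03]  ψ = [0, 2, 0, 0]  (obs o_1=2)
t=2: δ = [4.320e-04, 2.880e-04, 1.440e-04, 2.880e-04]  ψ = [1, 1, 1, 2]  (obs o_2=1)
t=3: δ = [8.640e-06, 2.304e-05, 5.184e-05, 1.728e-05]  ψ = [1, 1, 0, 0]  (obs o_3=3)
t=4: δ = [1.382e-06, 1.555e-06, 3.110e-06, 1.555e-06]  ψ = [1, 2, 2, 2]  (obs o_4=4)
t=5: δ = [4.666e-08, 1.866e-07, 2.799e-07, 9.331e-08]  ψ = [1, 2, 2, 2]  (obs o_5=3)
backtrack: best end state = 2; path = [2, 1, 0, 2, 2, 2]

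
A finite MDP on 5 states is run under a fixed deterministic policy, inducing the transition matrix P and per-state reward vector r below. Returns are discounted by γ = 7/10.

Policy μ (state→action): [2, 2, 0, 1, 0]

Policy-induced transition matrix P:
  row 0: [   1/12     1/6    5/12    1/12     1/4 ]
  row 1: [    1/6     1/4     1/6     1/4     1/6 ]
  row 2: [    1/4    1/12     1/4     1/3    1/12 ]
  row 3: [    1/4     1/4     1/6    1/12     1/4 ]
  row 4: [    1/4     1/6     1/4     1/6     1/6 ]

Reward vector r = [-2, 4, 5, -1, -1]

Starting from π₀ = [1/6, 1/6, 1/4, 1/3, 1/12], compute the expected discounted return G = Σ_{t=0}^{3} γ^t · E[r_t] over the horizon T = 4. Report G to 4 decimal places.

G = 2.9729

t=0: π = [0.1667, 0.1667, 0.2500, 0.3333, 0.0833], E[r] = 1.1667, γ^t·E[r] = 1.166667, running G = 1.166667
t=1: π = [0.2083, 0.1875, 0.2361, 0.1806, 0.1875], E[r] = 1.1458, γ^t·E[r] = 0.802083, running G = 1.968750
t=2: π = [0.1997, 0.1777, 0.2541, 0.1892, 0.1794], E[r] = 1.2130, γ^t·E[r] = 0.594352, running G = 2.563102
t=3: π = [0.2019, 0.1761, 0.2527, 0.1914, 0.1779], E[r] = 1.1946, γ^t·E[r] = 0.409761, running G = 2.972862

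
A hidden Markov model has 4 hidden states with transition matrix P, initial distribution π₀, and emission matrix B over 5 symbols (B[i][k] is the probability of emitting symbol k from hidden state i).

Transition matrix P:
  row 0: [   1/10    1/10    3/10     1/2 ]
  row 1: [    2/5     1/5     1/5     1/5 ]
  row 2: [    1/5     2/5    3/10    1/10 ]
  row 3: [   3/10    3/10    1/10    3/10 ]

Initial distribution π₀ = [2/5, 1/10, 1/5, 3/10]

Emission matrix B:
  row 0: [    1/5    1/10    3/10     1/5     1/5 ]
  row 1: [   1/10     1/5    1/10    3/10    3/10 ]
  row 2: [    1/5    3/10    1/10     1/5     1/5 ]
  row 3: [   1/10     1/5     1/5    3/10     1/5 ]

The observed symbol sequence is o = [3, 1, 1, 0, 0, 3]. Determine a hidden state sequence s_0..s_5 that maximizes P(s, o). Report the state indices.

t=0: δ = [8.000e-02, 3.000e-02, 4.000e-02, 9.000e-02]  (obs o_0=3)
t=1: δ = [2.700e-03, 5.400e-03, 7.200e-03, 8.000e-03]  ψ = [3, 3, 0, 0]  (obs o_1=1)
t=2: δ = [2.400e-04, 5.760e-04, 6.480e-04, 4.800e-04]  ψ = [3, 2, 2, 3]  (obs o_2=1)
t=3: δ = [4.608e-05, 2.592e-05, 3.888e-05, 1.440e-05]  ψ = [1, 2, 2, 3]  (obs o_3=0)
t=4: δ = [2.074e-06, 1.555e-06, 2.765e-06, 2.304e-06]  ψ = [1, 2, 0, 0]  (obs o_4=0)
t=5: δ = [1.382e-07, 3.318e-07, 1.659e-07, 3.110e-07]  ψ = [3, 2, 2, 0]  (obs o_5=3)
backtrack: best end state = 1; path = [0, 2, 1, 0, 2, 1]

path = [0, 2, 1, 0, 2, 1]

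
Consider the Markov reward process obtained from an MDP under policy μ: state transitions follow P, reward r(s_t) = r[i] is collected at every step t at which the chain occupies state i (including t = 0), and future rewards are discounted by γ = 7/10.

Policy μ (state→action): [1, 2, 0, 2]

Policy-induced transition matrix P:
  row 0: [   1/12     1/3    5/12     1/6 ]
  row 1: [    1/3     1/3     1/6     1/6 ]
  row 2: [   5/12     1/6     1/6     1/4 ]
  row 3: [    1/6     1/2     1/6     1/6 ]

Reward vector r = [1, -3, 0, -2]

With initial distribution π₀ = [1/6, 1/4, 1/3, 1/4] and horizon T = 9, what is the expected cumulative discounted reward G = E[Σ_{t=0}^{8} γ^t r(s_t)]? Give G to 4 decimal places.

G = -3.4771

t=0: π = [0.1667, 0.2500, 0.3333, 0.2500], E[r] = -1.0833, γ^t·E[r] = -1.083333, running G = -1.083333
t=1: π = [0.2778, 0.3194, 0.2083, 0.1944], E[r] = -1.0694, γ^t·E[r] = -0.748611, running G = -1.831944
t=2: π = [0.2488, 0.3310, 0.2361, 0.1840], E[r] = -1.1123, γ^t·E[r] = -0.545012, running G = -2.376956
t=3: π = [0.2601, 0.3247, 0.2289, 0.1863], E[r] = -1.0865, γ^t·E[r] = -0.372675, running G = -2.749631
t=4: π = [0.2563, 0.3262, 0.2317, 0.1857], E[r] = -1.0939, γ^t·E[r] = -0.262644, running G = -3.012275
t=5: π = [0.2576, 0.3257, 0.2307, 0.1860], E[r] = -1.0914, γ^t·E[r] = -0.183426, running G = -3.195701
t=6: π = [0.2572, 0.3259, 0.2311, 0.1859], E[r] = -1.0922, γ^t·E[r] = -0.128501, running G = -3.324202
t=7: π = [0.2573, 0.3258, 0.2310, 0.1859], E[r] = -1.0919, γ^t·E[r] = -0.089926, running G = -3.414128
t=8: π = [0.2573, 0.3258, 0.2310, 0.1859], E[r] = -1.0920, γ^t·E[r] = -0.062954, running G = -3.477082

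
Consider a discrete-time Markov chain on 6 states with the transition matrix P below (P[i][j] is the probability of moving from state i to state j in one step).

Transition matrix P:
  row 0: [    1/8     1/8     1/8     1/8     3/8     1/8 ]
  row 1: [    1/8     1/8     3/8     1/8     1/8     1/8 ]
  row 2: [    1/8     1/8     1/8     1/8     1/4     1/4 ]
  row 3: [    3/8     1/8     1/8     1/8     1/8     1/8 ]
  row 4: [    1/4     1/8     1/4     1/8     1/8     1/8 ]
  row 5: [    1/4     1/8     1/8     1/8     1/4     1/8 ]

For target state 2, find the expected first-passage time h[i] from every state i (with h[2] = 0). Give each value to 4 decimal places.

First-step conditioning: h[2] = 0; for i ≠ 2, h[i] = 1 + Σ_k P[i][k]·h[k].
  h[0] = 1 + 1/8·h[0] + 1/8·h[1] + 1/8·h[3] + 3/8·h[4] + 1/8·h[5]
  h[1] = 1 + 1/8·h[0] + 1/8·h[1] + 1/8·h[3] + 1/8·h[4] + 1/8·h[5]
  h[3] = 1 + 3/8·h[0] + 1/8·h[1] + 1/8·h[3] + 1/8·h[4] + 1/8·h[5]
  h[4] = 1 + 1/4·h[0] + 1/8·h[1] + 1/8·h[3] + 1/8·h[4] + 1/8·h[5]
  h[5] = 1 + 1/4·h[0] + 1/8·h[1] + 1/8·h[3] + 1/4·h[4] + 1/8·h[5]
Solving the 5×5 linear system over states ≠ 2 gives exactly h = [640/119, 496/119, 0, 656/119, 576/119, 648/119] (h[2] = 0 is the target).

h = [5.3782, 4.1681, 0.0000, 5.5126, 4.8403, 5.4454]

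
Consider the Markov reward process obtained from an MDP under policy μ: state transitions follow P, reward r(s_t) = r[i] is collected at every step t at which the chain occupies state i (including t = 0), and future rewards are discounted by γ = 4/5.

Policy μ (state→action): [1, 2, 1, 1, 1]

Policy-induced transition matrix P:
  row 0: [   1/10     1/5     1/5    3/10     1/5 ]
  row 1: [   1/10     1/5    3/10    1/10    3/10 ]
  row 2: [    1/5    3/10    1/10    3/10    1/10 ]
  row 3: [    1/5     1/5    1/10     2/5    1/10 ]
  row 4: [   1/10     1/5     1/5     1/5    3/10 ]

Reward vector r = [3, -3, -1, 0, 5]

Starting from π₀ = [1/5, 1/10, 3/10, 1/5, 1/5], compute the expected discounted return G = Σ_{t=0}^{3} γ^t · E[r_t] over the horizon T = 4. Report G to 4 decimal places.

G = 2.0781

t=0: π = [0.2000, 0.1000, 0.3000, 0.2000, 0.2000], E[r] = 1.0000, γ^t·E[r] = 1.000000, running G = 1.000000
t=1: π = [0.1500, 0.2300, 0.1600, 0.2800, 0.1800], E[r] = 0.5000, γ^t·E[r] = 0.400000, running G = 1.400000
t=2: π = [0.1440, 0.2160, 0.1790, 0.2640, 0.1970], E[r] = 0.5900, γ^t·E[r] = 0.377600, running G = 1.777600
t=3: π = [0.1443, 0.2179, 0.1773, 0.2635, 0.1970], E[r] = 0.5869, γ^t·E[r] = 0.300493, running G = 2.078093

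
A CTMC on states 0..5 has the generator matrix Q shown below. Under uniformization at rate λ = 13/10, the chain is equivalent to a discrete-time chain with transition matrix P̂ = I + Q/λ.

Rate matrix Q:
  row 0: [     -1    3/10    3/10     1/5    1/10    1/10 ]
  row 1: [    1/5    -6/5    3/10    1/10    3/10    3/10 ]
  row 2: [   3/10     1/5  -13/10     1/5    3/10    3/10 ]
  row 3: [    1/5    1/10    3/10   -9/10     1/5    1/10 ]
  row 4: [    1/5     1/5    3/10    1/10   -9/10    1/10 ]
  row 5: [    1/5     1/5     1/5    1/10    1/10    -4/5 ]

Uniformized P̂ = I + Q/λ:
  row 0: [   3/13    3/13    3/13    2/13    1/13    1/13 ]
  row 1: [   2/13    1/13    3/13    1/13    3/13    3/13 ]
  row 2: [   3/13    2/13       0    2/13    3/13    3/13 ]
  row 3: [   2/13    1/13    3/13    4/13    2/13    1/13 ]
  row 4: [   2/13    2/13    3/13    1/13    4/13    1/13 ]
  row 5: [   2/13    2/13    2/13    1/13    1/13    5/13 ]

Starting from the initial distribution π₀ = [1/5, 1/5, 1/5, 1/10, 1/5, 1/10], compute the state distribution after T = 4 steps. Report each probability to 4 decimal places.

t=0: π = [0.2000, 0.2000, 0.2000, 0.1000, 0.2000, 0.1000]
t=1: π = [0.1846, 0.1462, 0.1769, 0.1308, 0.1923, 0.1692]
t=2: π = [0.1817, 0.1467, 0.1769, 0.1349, 0.1811, 0.1787]
t=3: π = [0.1814, 0.1462, 0.1762, 0.1356, 0.1789, 0.1817]
t=4: π = [0.1814, 0.1461, 0.1761, 0.1357, 0.1782, 0.1824]

π = [0.1814, 0.1461, 0.1761, 0.1357, 0.1782, 0.1824]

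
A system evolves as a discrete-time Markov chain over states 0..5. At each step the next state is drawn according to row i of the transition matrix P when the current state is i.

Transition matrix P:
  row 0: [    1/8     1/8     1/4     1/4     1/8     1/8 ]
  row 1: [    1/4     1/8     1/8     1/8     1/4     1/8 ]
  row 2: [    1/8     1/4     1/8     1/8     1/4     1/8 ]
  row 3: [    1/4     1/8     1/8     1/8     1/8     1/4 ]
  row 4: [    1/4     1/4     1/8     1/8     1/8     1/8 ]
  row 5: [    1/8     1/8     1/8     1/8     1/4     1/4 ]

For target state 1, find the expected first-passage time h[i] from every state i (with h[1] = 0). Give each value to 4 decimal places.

First-step conditioning: h[1] = 0; for i ≠ 1, h[i] = 1 + Σ_k P[i][k]·h[k].
  h[0] = 1 + 1/8·h[0] + 1/4·h[2] + 1/4·h[3] + 1/8·h[4] + 1/8·h[5]
  h[2] = 1 + 1/8·h[0] + 1/8·h[2] + 1/8·h[3] + 1/4·h[4] + 1/8·h[5]
  h[3] = 1 + 1/4·h[0] + 1/8·h[2] + 1/8·h[3] + 1/8·h[4] + 1/4·h[5]
  h[4] = 1 + 1/4·h[0] + 1/8·h[2] + 1/8·h[3] + 1/8·h[4] + 1/8·h[5]
  h[5] = 1 + 1/8·h[0] + 1/8·h[2] + 1/8·h[3] + 1/4·h[4] + 1/4·h[5]
Solving the 5×5 linear system over states ≠ 1 gives exactly h = [6, 0, 21/4, 73/12, 16/3, 6] (h[1] = 0 is the target).

h = [6.0000, 0.0000, 5.2500, 6.0833, 5.3333, 6.0000]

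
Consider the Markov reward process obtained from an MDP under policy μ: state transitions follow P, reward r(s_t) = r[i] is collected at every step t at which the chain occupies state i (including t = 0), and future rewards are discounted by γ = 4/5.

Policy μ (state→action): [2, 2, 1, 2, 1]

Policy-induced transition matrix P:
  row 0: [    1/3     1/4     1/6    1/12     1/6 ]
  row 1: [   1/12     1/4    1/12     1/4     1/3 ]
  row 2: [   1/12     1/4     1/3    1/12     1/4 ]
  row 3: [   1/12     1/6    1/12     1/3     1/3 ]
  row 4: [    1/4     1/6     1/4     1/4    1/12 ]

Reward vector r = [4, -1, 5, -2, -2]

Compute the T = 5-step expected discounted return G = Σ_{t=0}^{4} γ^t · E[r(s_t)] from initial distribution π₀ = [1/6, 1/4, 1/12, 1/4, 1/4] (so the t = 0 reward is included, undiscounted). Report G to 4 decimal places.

G = 0.7901

t=0: π = [0.1667, 0.2500, 0.0833, 0.2500, 0.2500], E[r] = -0.1667, γ^t·E[r] = -0.166667, running G = -0.166667
t=1: π = [0.1667, 0.2083, 0.1597, 0.2292, 0.2361], E[r] = 0.3264, γ^t·E[r] = 0.261111, running G = 0.094444
t=2: π = [0.1644, 0.2112, 0.1765, 0.2147, 0.2332], E[r] = 0.4329, γ^t·E[r] = 0.277037, running G = 0.371481
t=3: π = [0.1633, 0.2127, 0.1800, 0.2111, 0.2329], E[r] = 0.4526, γ^t·E[r] = 0.231728, running G = 0.603210
t=4: π = [0.1630, 0.2130, 0.1808, 0.2104, 0.2329], E[r] = 0.4562, γ^t·E[r] = 0.186877, running G = 0.790087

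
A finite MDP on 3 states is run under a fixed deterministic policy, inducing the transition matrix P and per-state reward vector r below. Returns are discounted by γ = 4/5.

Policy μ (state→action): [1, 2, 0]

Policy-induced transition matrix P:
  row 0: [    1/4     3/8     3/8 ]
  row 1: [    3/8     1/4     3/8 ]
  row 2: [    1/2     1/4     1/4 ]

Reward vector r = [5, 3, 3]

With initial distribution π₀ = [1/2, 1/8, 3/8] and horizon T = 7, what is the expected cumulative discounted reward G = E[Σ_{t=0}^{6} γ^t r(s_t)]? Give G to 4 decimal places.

t=0: π = [0.5000, 0.1250, 0.3750], E[r] = 4.0000, γ^t·E[r] = 4.000000, running G = 4.000000
t=1: π = [0.3594, 0.3125, 0.3281], E[r] = 3.7188, γ^t·E[r] = 2.975000, running G = 6.975000
t=2: π = [0.3711, 0.2949, 0.3340], E[r] = 3.7422, γ^t·E[r] = 2.395000, running G = 9.370000
t=3: π = [0.3704, 0.2964, 0.3333], E[r] = 3.7407, γ^t·E[r] = 1.915250, running G = 11.285250
t=4: π = [0.3704, 0.2963, 0.3333], E[r] = 3.7407, γ^t·E[r] = 1.532200, running G = 12.817450
t=5: π = [0.3704, 0.2963, 0.3333], E[r] = 3.7407, γ^t·E[r] = 1.225768, running G = 14.043218
t=6: π = [0.3704, 0.2963, 0.3333], E[r] = 3.7407, γ^t·E[r] = 0.980613, running G = 15.023830

G = 15.0238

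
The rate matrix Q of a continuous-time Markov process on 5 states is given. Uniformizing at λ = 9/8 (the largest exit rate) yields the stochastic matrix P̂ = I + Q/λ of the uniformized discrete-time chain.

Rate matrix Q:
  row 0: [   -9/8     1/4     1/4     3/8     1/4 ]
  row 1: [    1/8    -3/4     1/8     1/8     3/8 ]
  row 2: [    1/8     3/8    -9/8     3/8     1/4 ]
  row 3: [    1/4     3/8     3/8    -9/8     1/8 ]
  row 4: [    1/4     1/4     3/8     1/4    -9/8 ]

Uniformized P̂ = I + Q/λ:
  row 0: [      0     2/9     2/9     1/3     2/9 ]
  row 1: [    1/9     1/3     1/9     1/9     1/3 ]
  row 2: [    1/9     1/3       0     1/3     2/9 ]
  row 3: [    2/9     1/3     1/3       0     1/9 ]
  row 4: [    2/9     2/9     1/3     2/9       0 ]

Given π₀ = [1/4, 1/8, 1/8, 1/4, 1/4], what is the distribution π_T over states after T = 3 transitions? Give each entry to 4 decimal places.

π = [0.1392, 0.2965, 0.1924, 0.1812, 0.1907]

t=0: π = [0.2500, 0.1250, 0.1250, 0.2500, 0.2500]
t=1: π = [0.1389, 0.2778, 0.2361, 0.1944, 0.1528]
t=2: π = [0.1343, 0.3009, 0.1775, 0.1898, 0.1975]
t=3: π = [0.1392, 0.2965, 0.1924, 0.1812, 0.1907]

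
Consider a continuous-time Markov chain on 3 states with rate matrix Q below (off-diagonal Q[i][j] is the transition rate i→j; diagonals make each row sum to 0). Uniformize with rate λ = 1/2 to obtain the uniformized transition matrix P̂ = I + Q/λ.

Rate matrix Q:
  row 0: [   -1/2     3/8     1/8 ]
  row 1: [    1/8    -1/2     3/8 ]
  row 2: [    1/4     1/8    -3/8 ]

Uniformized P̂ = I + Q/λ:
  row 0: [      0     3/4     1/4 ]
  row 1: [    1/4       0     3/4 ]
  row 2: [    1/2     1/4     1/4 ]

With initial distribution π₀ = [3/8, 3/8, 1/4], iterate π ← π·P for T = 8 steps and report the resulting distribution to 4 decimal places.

π = [0.2814, 0.3130, 0.4056]

t=0: π = [0.3750, 0.3750, 0.2500]
t=1: π = [0.2188, 0.3438, 0.4375]
t=2: π = [0.3047, 0.2734, 0.4219]
t=3: π = [0.2793, 0.3340, 0.3867]
t=4: π = [0.2769, 0.3062, 0.4170]
t=5: π = [0.2850, 0.3119, 0.4031]
t=6: π = [0.2795, 0.3145, 0.4059]
t=7: π = [0.2816, 0.3111, 0.4073]
t=8: π = [0.2814, 0.3130, 0.4056]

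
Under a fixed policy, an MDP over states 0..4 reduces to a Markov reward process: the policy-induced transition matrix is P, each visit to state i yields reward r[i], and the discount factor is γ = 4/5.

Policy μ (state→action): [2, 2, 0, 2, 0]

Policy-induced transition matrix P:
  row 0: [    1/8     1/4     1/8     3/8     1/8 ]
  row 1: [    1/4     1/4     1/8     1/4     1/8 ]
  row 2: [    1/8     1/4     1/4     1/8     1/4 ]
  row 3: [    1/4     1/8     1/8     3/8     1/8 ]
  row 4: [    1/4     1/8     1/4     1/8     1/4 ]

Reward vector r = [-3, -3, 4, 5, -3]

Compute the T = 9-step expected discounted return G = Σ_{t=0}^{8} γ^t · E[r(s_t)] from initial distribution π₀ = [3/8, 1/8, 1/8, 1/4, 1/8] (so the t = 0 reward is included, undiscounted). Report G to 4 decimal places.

G = 1.0348

t=0: π = [0.3750, 0.1250, 0.1250, 0.2500, 0.1250], E[r] = -0.1250, γ^t·E[r] = -0.125000, running G = -0.125000
t=1: π = [0.1875, 0.2031, 0.1563, 0.2969, 0.1563], E[r] = 0.4688, γ^t·E[r] = 0.375000, running G = 0.250000
t=2: π = [0.2070, 0.1934, 0.1641, 0.2715, 0.1641], E[r] = 0.3203, γ^t·E[r] = 0.205000, running G = 0.455000
t=3: π = [0.2036, 0.1956, 0.1660, 0.2688, 0.1660], E[r] = 0.3125, γ^t·E[r] = 0.160000, running G = 0.615000
t=4: π = [0.2038, 0.1956, 0.1665, 0.2675, 0.1665], E[r] = 0.3059, γ^t·E[r] = 0.125300, running G = 0.740300
t=5: π = [0.2037, 0.1957, 0.1666, 0.2673, 0.1666], E[r] = 0.3047, γ^t·E[r] = 0.099850, running G = 0.840150
t=6: π = [0.2037, 0.1958, 0.1667, 0.2672, 0.1667], E[r] = 0.3043, γ^t·E[r] = 0.079783, running G = 0.919933
t=7: π = [0.2037, 0.1958, 0.1667, 0.2672, 0.1667], E[r] = 0.3043, γ^t·E[r] = 0.063809, running G = 0.983742
t=8: π = [0.2037, 0.1958, 0.1667, 0.2672, 0.1667], E[r] = 0.3042, γ^t·E[r] = 0.051043, running G = 1.034785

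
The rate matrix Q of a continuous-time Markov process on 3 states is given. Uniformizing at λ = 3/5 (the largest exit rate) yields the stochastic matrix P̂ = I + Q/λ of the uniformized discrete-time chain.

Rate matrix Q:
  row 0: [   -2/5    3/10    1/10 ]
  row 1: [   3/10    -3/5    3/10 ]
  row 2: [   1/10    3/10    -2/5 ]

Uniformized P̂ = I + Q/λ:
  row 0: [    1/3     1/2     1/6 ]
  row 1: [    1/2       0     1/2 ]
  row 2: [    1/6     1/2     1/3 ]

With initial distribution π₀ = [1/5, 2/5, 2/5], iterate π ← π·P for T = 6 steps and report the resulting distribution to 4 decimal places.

t=0: π = [0.2000, 0.4000, 0.4000]
t=1: π = [0.3333, 0.3000, 0.3667]
t=2: π = [0.3222, 0.3500, 0.3278]
t=3: π = [0.3370, 0.3250, 0.3380]
t=4: π = [0.3312, 0.3375, 0.3313]
t=5: π = [0.3344, 0.3313, 0.3344]
t=6: π = [0.3328, 0.3344, 0.3328]

π = [0.3328, 0.3344, 0.3328]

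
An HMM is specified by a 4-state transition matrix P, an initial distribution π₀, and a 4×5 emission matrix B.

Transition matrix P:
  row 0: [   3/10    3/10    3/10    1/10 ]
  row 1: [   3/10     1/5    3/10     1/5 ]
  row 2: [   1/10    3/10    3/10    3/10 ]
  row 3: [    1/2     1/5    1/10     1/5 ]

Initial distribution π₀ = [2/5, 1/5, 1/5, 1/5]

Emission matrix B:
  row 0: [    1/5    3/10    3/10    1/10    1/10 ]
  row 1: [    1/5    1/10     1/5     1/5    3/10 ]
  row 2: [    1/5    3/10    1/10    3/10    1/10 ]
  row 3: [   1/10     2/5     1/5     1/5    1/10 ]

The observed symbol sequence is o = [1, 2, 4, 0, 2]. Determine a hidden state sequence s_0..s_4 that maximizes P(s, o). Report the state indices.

t=0: δ = [1.200e-01, 2.000e-02, 6.000e-02, 8.000e-02]  (obs o_0=1)
t=1: δ = [1.200e-02, 7.200e-03, 3.600e-03, 3.600e-03]  ψ = [3, 0, 0, 2]  (obs o_1=2)
t=2: δ = [3.600e-04, 1.080e-03, 3.600e-04, 1.440e-04]  ψ = [0, 0, 0, 1]  (obs o_2=4)
t=3: δ = [6.480e-05, 4.320e-05, 6.480e-05, 2.160e-05]  ψ = [1, 1, 1, 1]  (obs o_3=0)
t=4: δ = [5.832e-06, 3.888e-06, 1.944e-06, 3.888e-06]  ψ = [0, 0, 0, 2]  (obs o_4=2)
backtrack: best end state = 0; path = [3, 0, 1, 0, 0]

path = [3, 0, 1, 0, 0]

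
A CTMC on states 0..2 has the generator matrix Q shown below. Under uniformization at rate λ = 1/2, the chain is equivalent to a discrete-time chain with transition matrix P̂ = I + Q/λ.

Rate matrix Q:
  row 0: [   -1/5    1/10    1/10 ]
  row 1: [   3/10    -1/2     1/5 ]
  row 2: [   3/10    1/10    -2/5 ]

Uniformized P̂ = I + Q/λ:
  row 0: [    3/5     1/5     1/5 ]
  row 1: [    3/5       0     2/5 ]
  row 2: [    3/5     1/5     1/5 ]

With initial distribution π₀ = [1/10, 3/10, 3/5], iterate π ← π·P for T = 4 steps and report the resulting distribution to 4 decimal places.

t=0: π = [0.1000, 0.3000, 0.6000]
t=1: π = [0.6000, 0.1400, 0.2600]
t=2: π = [0.6000, 0.1720, 0.2280]
t=3: π = [0.6000, 0.1656, 0.2344]
t=4: π = [0.6000, 0.1669, 0.2331]

π = [0.6000, 0.1669, 0.2331]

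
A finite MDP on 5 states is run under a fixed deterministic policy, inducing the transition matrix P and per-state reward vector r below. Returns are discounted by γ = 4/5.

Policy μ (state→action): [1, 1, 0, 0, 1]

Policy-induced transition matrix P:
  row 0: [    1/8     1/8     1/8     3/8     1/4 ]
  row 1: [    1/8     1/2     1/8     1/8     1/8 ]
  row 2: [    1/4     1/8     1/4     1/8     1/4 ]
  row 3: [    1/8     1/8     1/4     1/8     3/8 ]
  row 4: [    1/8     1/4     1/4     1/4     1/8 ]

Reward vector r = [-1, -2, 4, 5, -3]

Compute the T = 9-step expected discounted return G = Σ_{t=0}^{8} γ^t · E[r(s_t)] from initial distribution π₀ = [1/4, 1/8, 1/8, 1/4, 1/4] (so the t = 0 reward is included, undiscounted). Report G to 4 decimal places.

G = 2.2325

t=0: π = [0.2500, 0.1250, 0.1250, 0.2500, 0.2500], E[r] = 0.5000, γ^t·E[r] = 0.500000, running G = 0.500000
t=1: π = [0.1406, 0.2031, 0.2031, 0.2188, 0.2344], E[r] = 0.6563, γ^t·E[r] = 0.525000, running G = 1.025000
t=2: π = [0.1504, 0.2305, 0.2070, 0.1895, 0.2227], E[r] = 0.4961, γ^t·E[r] = 0.317500, running G = 1.342500
t=3: π = [0.1509, 0.2393, 0.2024, 0.1904, 0.2170], E[r] = 0.4812, γ^t·E[r] = 0.246375, running G = 1.588875
t=4: π = [0.1503, 0.2419, 0.2012, 0.1898, 0.2168], E[r] = 0.4699, γ^t·E[r] = 0.192463, running G = 1.781338
t=5: π = [0.1502, 0.2428, 0.2010, 0.1897, 0.2164], E[r] = 0.4673, γ^t·E[r] = 0.153135, running G = 1.934473
t=6: π = [0.1501, 0.2431, 0.2009, 0.1896, 0.2163], E[r] = 0.4662, γ^t·E[r] = 0.122219, running G = 2.056691
t=7: π = [0.1501, 0.2432, 0.2008, 0.1896, 0.2163], E[r] = 0.4659, γ^t·E[r] = 0.097708, running G = 2.154399
t=8: π = [0.1501, 0.2432, 0.2008, 0.1896, 0.2163], E[r] = 0.4658, γ^t·E[r] = 0.078147, running G = 2.232546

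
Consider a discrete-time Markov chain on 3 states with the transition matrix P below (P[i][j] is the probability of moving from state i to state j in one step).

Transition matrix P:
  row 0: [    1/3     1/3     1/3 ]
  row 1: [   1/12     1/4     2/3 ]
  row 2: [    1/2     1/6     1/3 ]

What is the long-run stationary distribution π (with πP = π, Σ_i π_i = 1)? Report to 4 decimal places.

π = [0.3415, 0.2439, 0.4146]

Balance equations π_j = Σ_i π_i·P[i][j]:
  π_0 = 1/3·π_0 + 1/12·π_1 + 1/2·π_2
  π_1 = 1/3·π_0 + 1/4·π_1 + 1/6·π_2
  normalize: π_0 + π_1 + π_2 = 1
Solving the linear system gives exactly π = [14/41, 10/41, 17/41].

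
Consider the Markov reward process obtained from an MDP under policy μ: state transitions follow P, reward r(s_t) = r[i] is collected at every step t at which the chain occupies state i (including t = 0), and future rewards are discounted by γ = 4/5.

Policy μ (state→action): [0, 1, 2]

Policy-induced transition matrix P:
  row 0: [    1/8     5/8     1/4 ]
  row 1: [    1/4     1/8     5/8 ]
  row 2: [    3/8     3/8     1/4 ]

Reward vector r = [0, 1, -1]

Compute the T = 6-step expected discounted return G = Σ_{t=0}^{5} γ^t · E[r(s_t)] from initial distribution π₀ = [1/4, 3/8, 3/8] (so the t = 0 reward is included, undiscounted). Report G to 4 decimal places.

G = -0.0899

t=0: π = [0.2500, 0.3750, 0.3750], E[r] = 0.0000, γ^t·E[r] = 0.000000, running G = 0.000000
t=1: π = [0.2656, 0.3438, 0.3906], E[r] = -0.0469, γ^t·E[r] = -0.037500, running G = -0.037500
t=2: π = [0.2656, 0.3555, 0.3789], E[r] = -0.0234, γ^t·E[r] = -0.015000, running G = -0.052500
t=3: π = [0.2642, 0.3525, 0.3833], E[r] = -0.0308, γ^t·E[r] = -0.015750, running G = -0.068250
t=4: π = [0.2649, 0.3529, 0.3822], E[r] = -0.0293, γ^t·E[r] = -0.012000, running G = -0.080250
t=5: π = [0.2647, 0.3530, 0.3823], E[r] = -0.0293, γ^t·E[r] = -0.009615, running G = -0.089865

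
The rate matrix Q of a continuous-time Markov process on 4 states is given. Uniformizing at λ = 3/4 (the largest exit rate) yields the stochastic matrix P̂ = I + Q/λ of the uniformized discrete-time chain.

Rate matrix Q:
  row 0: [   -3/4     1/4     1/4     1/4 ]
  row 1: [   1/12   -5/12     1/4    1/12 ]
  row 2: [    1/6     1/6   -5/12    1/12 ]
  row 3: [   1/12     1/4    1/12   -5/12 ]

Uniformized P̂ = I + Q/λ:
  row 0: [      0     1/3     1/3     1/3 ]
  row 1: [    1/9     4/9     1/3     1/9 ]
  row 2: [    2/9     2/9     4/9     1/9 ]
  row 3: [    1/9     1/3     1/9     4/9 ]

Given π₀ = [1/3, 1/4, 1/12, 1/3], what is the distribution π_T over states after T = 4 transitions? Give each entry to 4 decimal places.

t=0: π = [0.3333, 0.2500, 0.0833, 0.3333]
t=1: π = [0.0833, 0.3519, 0.2685, 0.2963]
t=2: π = [0.1317, 0.3426, 0.2973, 0.2284]
t=3: π = [0.1295, 0.3384, 0.3156, 0.2165]
t=4: π = [0.1318, 0.3359, 0.3203, 0.2121]

π = [0.1318, 0.3359, 0.3203, 0.2121]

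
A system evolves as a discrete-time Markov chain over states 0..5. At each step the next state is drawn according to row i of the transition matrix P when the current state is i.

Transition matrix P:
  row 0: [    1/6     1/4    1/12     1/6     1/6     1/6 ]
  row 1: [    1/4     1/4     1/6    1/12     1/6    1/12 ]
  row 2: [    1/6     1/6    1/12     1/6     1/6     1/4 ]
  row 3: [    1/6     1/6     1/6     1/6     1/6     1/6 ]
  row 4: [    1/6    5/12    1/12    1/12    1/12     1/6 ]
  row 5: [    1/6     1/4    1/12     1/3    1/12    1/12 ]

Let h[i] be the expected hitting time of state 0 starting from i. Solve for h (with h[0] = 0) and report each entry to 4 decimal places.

First-step conditioning: h[0] = 0; for i ≠ 0, h[i] = 1 + Σ_k P[i][k]·h[k].
  h[1] = 1 + 1/4·h[1] + 1/6·h[2] + 1/12·h[3] + 1/6·h[4] + 1/12·h[5]
  h[2] = 1 + 1/6·h[1] + 1/12·h[2] + 1/6·h[3] + 1/6·h[4] + 1/4·h[5]
  h[3] = 1 + 1/6·h[1] + 1/6·h[2] + 1/6·h[3] + 1/6·h[4] + 1/6·h[5]
  h[4] = 1 + 5/12·h[1] + 1/12·h[2] + 1/12·h[3] + 1/12·h[4] + 1/6·h[5]
  h[5] = 1 + 1/4·h[1] + 1/12·h[2] + 1/3·h[3] + 1/12·h[4] + 1/12·h[5]
Solving the 5×5 linear system over states ≠ 0 gives exactly h = [0, 133320/27287, 146514/27287, 146574/27287, 11040/2099, 145794/27287] (h[0] = 0 is the target).

h = [0.0000, 4.8858, 5.3694, 5.3716, 5.2596, 5.3430]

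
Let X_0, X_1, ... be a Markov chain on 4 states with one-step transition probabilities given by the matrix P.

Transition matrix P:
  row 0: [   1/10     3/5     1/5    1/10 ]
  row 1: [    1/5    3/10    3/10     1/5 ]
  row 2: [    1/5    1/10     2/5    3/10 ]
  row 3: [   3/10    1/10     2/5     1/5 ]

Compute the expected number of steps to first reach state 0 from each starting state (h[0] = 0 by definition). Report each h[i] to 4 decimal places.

First-step conditioning: h[0] = 0; for i ≠ 0, h[i] = 1 + Σ_k P[i][k]·h[k].
  h[1] = 1 + 3/10·h[1] + 3/10·h[2] + 1/5·h[3]
  h[2] = 1 + 1/10·h[1] + 2/5·h[2] + 3/10·h[3]
  h[3] = 1 + 1/10·h[1] + 2/5·h[2] + 1/5·h[3]
Solving the 3×3 linear system over states ≠ 0 gives exactly h = [0, 890/199, 880/199, 800/199] (h[0] = 0 is the target).

h = [0.0000, 4.4724, 4.4221, 4.0201]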